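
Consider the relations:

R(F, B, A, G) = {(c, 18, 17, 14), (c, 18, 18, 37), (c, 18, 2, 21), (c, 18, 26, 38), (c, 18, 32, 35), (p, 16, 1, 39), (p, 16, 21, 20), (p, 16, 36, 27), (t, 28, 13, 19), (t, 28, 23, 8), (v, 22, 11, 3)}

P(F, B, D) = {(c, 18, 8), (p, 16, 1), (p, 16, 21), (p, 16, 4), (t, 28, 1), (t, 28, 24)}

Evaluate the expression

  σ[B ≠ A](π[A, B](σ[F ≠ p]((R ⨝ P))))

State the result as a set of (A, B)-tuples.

R ⋈ P (natural join on F, B): {(c, 18, 17, 14, 8), (c, 18, 18, 37, 8), (c, 18, 2, 21, 8), (c, 18, 26, 38, 8), (c, 18, 32, 35, 8), (p, 16, 1, 39, 1), (p, 16, 1, 39, 21), (p, 16, 1, 39, 4), (p, 16, 21, 20, 1), (p, 16, 21, 20, 21), (p, 16, 21, 20, 4), (p, 16, 36, 27, 1), (p, 16, 36, 27, 21), (p, 16, 36, 27, 4), (t, 28, 13, 19, 1), (t, 28, 13, 19, 24), (t, 28, 23, 8, 1), (t, 28, 23, 8, 24)}
Apply σ_{F ≠ p}; surviving tuples: {(c, 18, 17, 14, 8), (c, 18, 18, 37, 8), (c, 18, 2, 21, 8), (c, 18, 26, 38, 8), (c, 18, 32, 35, 8), (t, 28, 13, 19, 1), (t, 28, 13, 19, 24), (t, 28, 23, 8, 1), (t, 28, 23, 8, 24)}
π_{A, B} gives {(13, 28), (17, 18), (18, 18), (2, 18), (23, 28), (26, 18), (32, 18)} (2 duplicate(s) eliminated).
Apply σ_{B ≠ A}; surviving tuples: {(13, 28), (17, 18), (2, 18), (23, 28), (26, 18), (32, 18)}

{(13, 28), (17, 18), (2, 18), (23, 28), (26, 18), (32, 18)}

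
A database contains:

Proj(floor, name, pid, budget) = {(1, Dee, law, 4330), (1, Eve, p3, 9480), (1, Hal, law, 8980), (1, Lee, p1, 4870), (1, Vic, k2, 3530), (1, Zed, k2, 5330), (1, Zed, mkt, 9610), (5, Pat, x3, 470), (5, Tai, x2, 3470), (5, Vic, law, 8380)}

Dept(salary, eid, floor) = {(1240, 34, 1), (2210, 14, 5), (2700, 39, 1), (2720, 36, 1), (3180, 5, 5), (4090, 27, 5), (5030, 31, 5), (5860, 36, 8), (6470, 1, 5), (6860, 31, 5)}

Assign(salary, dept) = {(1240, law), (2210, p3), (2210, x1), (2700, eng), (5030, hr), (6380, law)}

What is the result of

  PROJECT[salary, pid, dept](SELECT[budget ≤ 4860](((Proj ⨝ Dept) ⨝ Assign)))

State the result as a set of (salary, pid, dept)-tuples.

Natural join on floor: {(1, Dee, law, 4330, 1240, 34), (1, Dee, law, 4330, 2700, 39), (1, Dee, law, 4330, 2720, 36), (1, Eve, p3, 9480, 1240, 34), (1, Eve, p3, 9480, 2700, 39), (1, Eve, p3, 9480, 2720, 36), (1, Hal, law, 8980, 1240, 34), (1, Hal, law, 8980, 2700, 39), (1, Hal, law, 8980, 2720, 36), (1, Lee, p1, 4870, 1240, 34), (1, Lee, p1, 4870, 2700, 39), (1, Lee, p1, 4870, 2720, 36), (1, Vic, k2, 3530, 1240, 34), (1, Vic, k2, 3530, 2700, 39), (1, Vic, k2, 3530, 2720, 36), (1, Zed, k2, 5330, 1240, 34), (1, Zed, k2, 5330, 2700, 39), (1, Zed, k2, 5330, 2720, 36), (1, Zed, mkt, 9610, 1240, 34), (1, Zed, mkt, 9610, 2700, 39), (1, Zed, mkt, 9610, 2720, 36), (5, Pat, x3, 470, 2210, 14), (5, Pat, x3, 470, 3180, 5), (5, Pat, x3, 470, 4090, 27), (5, Pat, x3, 470, 5030, 31), (5, Pat, x3, 470, 6470, 1), (5, Pat, x3, 470, 6860, 31), (5, Tai, x2, 3470, 2210, 14), (5, Tai, x2, 3470, 3180, 5), (5, Tai, x2, 3470, 4090, 27), (5, Tai, x2, 3470, 5030, 31), (5, Tai, x2, 3470, 6470, 1), (5, Tai, x2, 3470, 6860, 31), (5, Vic, law, 8380, 2210, 14), (5, Vic, law, 8380, 3180, 5), (5, Vic, law, 8380, 4090, 27), (5, Vic, law, 8380, 5030, 31), (5, Vic, law, 8380, 6470, 1), (5, Vic, law, 8380, 6860, 31)}
Natural join on salary: {(1, Dee, law, 4330, 1240, 34, law), (1, Dee, law, 4330, 2700, 39, eng), (1, Eve, p3, 9480, 1240, 34, law), (1, Eve, p3, 9480, 2700, 39, eng), (1, Hal, law, 8980, 1240, 34, law), (1, Hal, law, 8980, 2700, 39, eng), (1, Lee, p1, 4870, 1240, 34, law), (1, Lee, p1, 4870, 2700, 39, eng), (1, Vic, k2, 3530, 1240, 34, law), (1, Vic, k2, 3530, 2700, 39, eng), (1, Zed, k2, 5330, 1240, 34, law), (1, Zed, k2, 5330, 2700, 39, eng), (1, Zed, mkt, 9610, 1240, 34, law), (1, Zed, mkt, 9610, 2700, 39, eng), (5, Pat, x3, 470, 2210, 14, p3), (5, Pat, x3, 470, 2210, 14, x1), (5, Pat, x3, 470, 5030, 31, hr), (5, Tai, x2, 3470, 2210, 14, p3), (5, Tai, x2, 3470, 2210, 14, x1), (5, Tai, x2, 3470, 5030, 31, hr), (5, Vic, law, 8380, 2210, 14, p3), (5, Vic, law, 8380, 2210, 14, x1), (5, Vic, law, 8380, 5030, 31, hr)}
Filtering on budget ≤ 4860 leaves {(1, Dee, law, 4330, 1240, 34, law), (1, Dee, law, 4330, 2700, 39, eng), (1, Vic, k2, 3530, 1240, 34, law), (1, Vic, k2, 3530, 2700, 39, eng), (5, Pat, x3, 470, 2210, 14, p3), (5, Pat, x3, 470, 2210, 14, x1), (5, Pat, x3, 470, 5030, 31, hr), (5, Tai, x2, 3470, 2210, 14, p3), (5, Tai, x2, 3470, 2210, 14, x1), (5, Tai, x2, 3470, 5030, 31, hr)}.
π_{salary, pid, dept} gives {(1240, k2, law), (1240, law, law), (2210, x2, p3), (2210, x2, x1), (2210, x3, p3), (2210, x3, x1), (2700, k2, eng), (2700, law, eng), (5030, x2, hr), (5030, x3, hr)}.

{(1240, k2, law), (1240, law, law), (2210, x2, p3), (2210, x2, x1), (2210, x3, p3), (2210, x3, x1), (2700, k2, eng), (2700, law, eng), (5030, x2, hr), (5030, x3, hr)}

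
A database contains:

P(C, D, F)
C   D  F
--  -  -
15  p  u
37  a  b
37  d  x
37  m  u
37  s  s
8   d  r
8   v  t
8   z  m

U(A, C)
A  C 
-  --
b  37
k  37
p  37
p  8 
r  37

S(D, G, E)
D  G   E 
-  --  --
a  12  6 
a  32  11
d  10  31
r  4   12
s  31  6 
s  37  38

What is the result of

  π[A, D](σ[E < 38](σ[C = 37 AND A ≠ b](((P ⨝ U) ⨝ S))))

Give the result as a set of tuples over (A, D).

Natural join on C: {(37, a, b, b), (37, a, b, k), (37, a, b, p), (37, a, b, r), (37, d, x, b), (37, d, x, k), (37, d, x, p), (37, d, x, r), (37, m, u, b), (37, m, u, k), (37, m, u, p), (37, m, u, r), (37, s, s, b), (37, s, s, k), (37, s, s, p), (37, s, s, r), (8, d, r, p), (8, v, t, p), (8, z, m, p)}
Natural join on D: {(37, a, b, b, 12, 6), (37, a, b, b, 32, 11), (37, a, b, k, 12, 6), (37, a, b, k, 32, 11), (37, a, b, p, 12, 6), (37, a, b, p, 32, 11), (37, a, b, r, 12, 6), (37, a, b, r, 32, 11), (37, d, x, b, 10, 31), (37, d, x, k, 10, 31), (37, d, x, p, 10, 31), (37, d, x, r, 10, 31), (37, s, s, b, 31, 6), (37, s, s, b, 37, 38), (37, s, s, k, 31, 6), (37, s, s, k, 37, 38), (37, s, s, p, 31, 6), (37, s, s, p, 37, 38), (37, s, s, r, 31, 6), (37, s, s, r, 37, 38), (8, d, r, p, 10, 31)}
Selection C = 37 AND A ≠ b: {(37, a, b, k, 12, 6), (37, a, b, k, 32, 11), (37, a, b, p, 12, 6), (37, a, b, p, 32, 11), (37, a, b, r, 12, 6), (37, a, b, r, 32, 11), (37, d, x, k, 10, 31), (37, d, x, p, 10, 31), (37, d, x, r, 10, 31), (37, s, s, k, 31, 6), (37, s, s, k, 37, 38), (37, s, s, p, 31, 6), (37, s, s, p, 37, 38), (37, s, s, r, 31, 6), (37, s, s, r, 37, 38)}
Selection E < 38: {(37, a, b, k, 12, 6), (37, a, b, k, 32, 11), (37, a, b, p, 12, 6), (37, a, b, p, 32, 11), (37, a, b, r, 12, 6), (37, a, b, r, 32, 11), (37, d, x, k, 10, 31), (37, d, x, p, 10, 31), (37, d, x, r, 10, 31), (37, s, s, k, 31, 6), (37, s, s, p, 31, 6), (37, s, s, r, 31, 6)}
Keep only column(s) A, D (3 duplicate(s) eliminated): {(k, a), (k, d), (k, s), (p, a), (p, d), (p, s), (r, a), (r, d), (r, s)}

{(k, a), (k, d), (k, s), (p, a), (p, d), (p, s), (r, a), (r, d), (r, s)}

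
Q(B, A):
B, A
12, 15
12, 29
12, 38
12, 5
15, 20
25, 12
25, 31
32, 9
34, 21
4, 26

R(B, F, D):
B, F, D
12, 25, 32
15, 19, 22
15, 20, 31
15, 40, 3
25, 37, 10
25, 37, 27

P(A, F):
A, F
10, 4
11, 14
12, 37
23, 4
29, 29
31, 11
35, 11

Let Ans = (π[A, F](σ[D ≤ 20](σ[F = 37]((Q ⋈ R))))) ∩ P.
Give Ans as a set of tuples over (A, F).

{(12, 37)}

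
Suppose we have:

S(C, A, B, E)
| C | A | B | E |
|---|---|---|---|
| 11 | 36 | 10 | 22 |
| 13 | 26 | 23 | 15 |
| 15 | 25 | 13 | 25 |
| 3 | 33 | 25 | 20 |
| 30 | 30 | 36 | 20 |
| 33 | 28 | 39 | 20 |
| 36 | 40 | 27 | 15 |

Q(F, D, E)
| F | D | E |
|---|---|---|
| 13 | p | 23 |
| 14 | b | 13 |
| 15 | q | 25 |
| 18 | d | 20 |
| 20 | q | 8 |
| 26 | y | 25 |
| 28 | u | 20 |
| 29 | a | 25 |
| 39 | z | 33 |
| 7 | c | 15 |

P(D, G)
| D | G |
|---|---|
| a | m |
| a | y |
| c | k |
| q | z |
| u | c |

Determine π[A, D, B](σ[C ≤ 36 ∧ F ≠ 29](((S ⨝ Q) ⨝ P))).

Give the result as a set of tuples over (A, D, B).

S ⋈ Q (natural join on E): {(13, 26, 23, 15, 7, c), (15, 25, 13, 25, 15, q), (15, 25, 13, 25, 26, y), (15, 25, 13, 25, 29, a), (3, 33, 25, 20, 18, d), (3, 33, 25, 20, 28, u), (30, 30, 36, 20, 18, d), (30, 30, 36, 20, 28, u), (33, 28, 39, 20, 18, d), (33, 28, 39, 20, 28, u), (36, 40, 27, 15, 7, c)}
(S ⨝ Q) ⋈ P (natural join on D): {(13, 26, 23, 15, 7, c, k), (15, 25, 13, 25, 15, q, z), (15, 25, 13, 25, 29, a, m), (15, 25, 13, 25, 29, a, y), (3, 33, 25, 20, 28, u, c), (30, 30, 36, 20, 28, u, c), (33, 28, 39, 20, 28, u, c), (36, 40, 27, 15, 7, c, k)}
σ[C ≤ 36 ∧ F ≠ 29]: keep tuples satisfying C ≤ 36 ∧ F ≠ 29 → {(13, 26, 23, 15, 7, c, k), (15, 25, 13, 25, 15, q, z), (3, 33, 25, 20, 28, u, c), (30, 30, 36, 20, 28, u, c), (33, 28, 39, 20, 28, u, c), (36, 40, 27, 15, 7, c, k)}
π_{A, D, B} gives {(25, q, 13), (26, c, 23), (28, u, 39), (30, u, 36), (33, u, 25), (40, c, 27)}.

{(25, q, 13), (26, c, 23), (28, u, 39), (30, u, 36), (33, u, 25), (40, c, 27)}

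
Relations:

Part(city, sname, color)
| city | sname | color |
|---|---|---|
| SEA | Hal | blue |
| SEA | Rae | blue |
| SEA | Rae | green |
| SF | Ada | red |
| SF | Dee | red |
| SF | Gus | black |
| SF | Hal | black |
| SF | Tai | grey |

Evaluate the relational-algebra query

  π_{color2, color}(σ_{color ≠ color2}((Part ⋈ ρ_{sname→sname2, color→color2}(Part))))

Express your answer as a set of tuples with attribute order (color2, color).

ρ[sname→sname2, color→color2]: schema becomes (city, sname2, color2); tuples unchanged.
Part ⋈ ρ_{sname→sname2, color→color2}(Part) (natural join on city): {(SEA, Hal, blue, Hal, blue), (SEA, Hal, blue, Rae, blue), (SEA, Hal, blue, Rae, green), (SEA, Rae, blue, Hal, blue), (SEA, Rae, blue, Rae, blue), (SEA, Rae, blue, Rae, green), (SEA, Rae, green, Hal, blue), (SEA, Rae, green, Rae, blue), (SEA, Rae, green, Rae, green), (SF, Ada, red, Ada, red), (SF, Ada, red, Dee, red), (SF, Ada, red, Gus, black), (SF, Ada, red, Hal, black), (SF, Ada, red, Tai, grey), (SF, Dee, red, Ada, red), (SF, Dee, red, Dee, red), (SF, Dee, red, Gus, black), (SF, Dee, red, Hal, black), (SF, Dee, red, Tai, grey), (SF, Gus, black, Ada, red), (SF, Gus, black, Dee, red), (SF, Gus, black, Gus, black), (SF, Gus, black, Hal, black), (SF, Gus, black, Tai, grey), (SF, Hal, black, Ada, red), (SF, Hal, black, Dee, red), (SF, Hal, black, Gus, black), (SF, Hal, black, Hal, black), (SF, Hal, black, Tai, grey), (SF, Tai, grey, Ada, red), (SF, Tai, grey, Dee, red), (SF, Tai, grey, Gus, black), (SF, Tai, grey, Hal, black), (SF, Tai, grey, Tai, grey)}
Selection color ≠ color2: {(SEA, Hal, blue, Rae, green), (SEA, Rae, blue, Rae, green), (SEA, Rae, green, Hal, blue), (SEA, Rae, green, Rae, blue), (SF, Ada, red, Gus, black), (SF, Ada, red, Hal, black), (SF, Ada, red, Tai, grey), (SF, Dee, red, Gus, black), (SF, Dee, red, Hal, black), (SF, Dee, red, Tai, grey), (SF, Gus, black, Ada, red), (SF, Gus, black, Dee, red), (SF, Gus, black, Tai, grey), (SF, Hal, black, Ada, red), (SF, Hal, black, Dee, red), (SF, Hal, black, Tai, grey), (SF, Tai, grey, Ada, red), (SF, Tai, grey, Dee, red), (SF, Tai, grey, Gus, black), (SF, Tai, grey, Hal, black)}
Projecting to color2, color (12 duplicate(s) eliminated): {(black, grey), (black, red), (blue, green), (green, blue), (grey, black), (grey, red), (red, black), (red, grey)}

{(black, grey), (black, red), (blue, green), (green, blue), (grey, black), (grey, red), (red, black), (red, grey)}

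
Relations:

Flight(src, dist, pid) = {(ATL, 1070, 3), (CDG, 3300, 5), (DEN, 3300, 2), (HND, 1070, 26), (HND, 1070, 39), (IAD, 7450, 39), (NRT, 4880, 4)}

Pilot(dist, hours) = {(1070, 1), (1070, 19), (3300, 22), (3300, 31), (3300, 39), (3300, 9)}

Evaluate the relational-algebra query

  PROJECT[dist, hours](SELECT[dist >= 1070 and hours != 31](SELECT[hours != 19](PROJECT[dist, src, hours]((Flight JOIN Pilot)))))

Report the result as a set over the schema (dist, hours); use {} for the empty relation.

Flight ⋈ Pilot (natural join on dist): {(ATL, 1070, 3, 1), (ATL, 1070, 3, 19), (CDG, 3300, 5, 22), (CDG, 3300, 5, 31), (CDG, 3300, 5, 39), (CDG, 3300, 5, 9), (DEN, 3300, 2, 22), (DEN, 3300, 2, 31), (DEN, 3300, 2, 39), (DEN, 3300, 2, 9), (HND, 1070, 26, 1), (HND, 1070, 26, 19), (HND, 1070, 39, 1), (HND, 1070, 39, 19)}
Keep only column(s) dist, src, hours (2 duplicate(s) eliminated): {(1070, ATL, 1), (1070, ATL, 19), (1070, HND, 1), (1070, HND, 19), (3300, CDG, 22), (3300, CDG, 31), (3300, CDG, 39), (3300, CDG, 9), (3300, DEN, 22), (3300, DEN, 31), (3300, DEN, 39), (3300, DEN, 9)}
Filtering on hours != 19 leaves {(1070, ATL, 1), (1070, HND, 1), (3300, CDG, 22), (3300, CDG, 31), (3300, CDG, 39), (3300, CDG, 9), (3300, DEN, 22), (3300, DEN, 31), (3300, DEN, 39), (3300, DEN, 9)}.
Filtering on dist >= 1070 and hours != 31 leaves {(1070, ATL, 1), (1070, HND, 1), (3300, CDG, 22), (3300, CDG, 39), (3300, CDG, 9), (3300, DEN, 22), (3300, DEN, 39), (3300, DEN, 9)}.
Keep only column(s) dist, hours (4 duplicate(s) eliminated): {(1070, 1), (3300, 22), (3300, 39), (3300, 9)}

{(1070, 1), (3300, 22), (3300, 39), (3300, 9)}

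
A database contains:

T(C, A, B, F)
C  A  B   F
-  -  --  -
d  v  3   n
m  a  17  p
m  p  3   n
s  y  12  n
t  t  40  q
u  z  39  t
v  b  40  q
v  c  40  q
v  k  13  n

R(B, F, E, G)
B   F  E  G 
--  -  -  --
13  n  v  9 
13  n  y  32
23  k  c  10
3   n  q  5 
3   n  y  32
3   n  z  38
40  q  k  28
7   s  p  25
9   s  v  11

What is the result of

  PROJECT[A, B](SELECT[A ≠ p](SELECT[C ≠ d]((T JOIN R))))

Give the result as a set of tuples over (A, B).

{(b, 40), (c, 40), (k, 13), (t, 40)}

Natural join on B, F: {(d, v, 3, n, q, 5), (d, v, 3, n, y, 32), (d, v, 3, n, z, 38), (m, p, 3, n, q, 5), (m, p, 3, n, y, 32), (m, p, 3, n, z, 38), (t, t, 40, q, k, 28), (v, b, 40, q, k, 28), (v, c, 40, q, k, 28), (v, k, 13, n, v, 9), (v, k, 13, n, y, 32)}
Filtering on C ≠ d leaves {(m, p, 3, n, q, 5), (m, p, 3, n, y, 32), (m, p, 3, n, z, 38), (t, t, 40, q, k, 28), (v, b, 40, q, k, 28), (v, c, 40, q, k, 28), (v, k, 13, n, v, 9), (v, k, 13, n, y, 32)}.
Filtering on A ≠ p leaves {(t, t, 40, q, k, 28), (v, b, 40, q, k, 28), (v, c, 40, q, k, 28), (v, k, 13, n, v, 9), (v, k, 13, n, y, 32)}.
Keep only column(s) A, B (1 duplicate(s) eliminated): {(b, 40), (c, 40), (k, 13), (t, 40)}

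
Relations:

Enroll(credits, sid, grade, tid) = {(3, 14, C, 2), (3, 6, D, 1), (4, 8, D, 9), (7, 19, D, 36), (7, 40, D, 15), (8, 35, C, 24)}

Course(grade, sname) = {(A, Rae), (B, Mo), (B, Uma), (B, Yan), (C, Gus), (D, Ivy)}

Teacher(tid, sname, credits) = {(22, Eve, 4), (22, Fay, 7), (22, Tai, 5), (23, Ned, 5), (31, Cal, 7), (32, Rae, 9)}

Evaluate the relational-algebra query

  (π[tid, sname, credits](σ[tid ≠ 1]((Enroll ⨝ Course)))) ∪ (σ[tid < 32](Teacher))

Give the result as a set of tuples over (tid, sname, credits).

Enroll ⋈ Course (natural join on grade): {(3, 14, C, 2, Gus), (3, 6, D, 1, Ivy), (4, 8, D, 9, Ivy), (7, 19, D, 36, Ivy), (7, 40, D, 15, Ivy), (8, 35, C, 24, Gus)}
Filtering on tid ≠ 1 leaves {(3, 14, C, 2, Gus), (4, 8, D, 9, Ivy), (7, 19, D, 36, Ivy), (7, 40, D, 15, Ivy), (8, 35, C, 24, Gus)}.
Keep only column(s) tid, sname, credits: {(15, Ivy, 7), (2, Gus, 3), (24, Gus, 8), (36, Ivy, 7), (9, Ivy, 4)}
Filtering on tid < 32 leaves {(22, Eve, 4), (22, Fay, 7), (22, Tai, 5), (23, Ned, 5), (31, Cal, 7)}.
Union: {(15, Ivy, 7), (2, Gus, 3), (24, Gus, 8), (36, Ivy, 7), (9, Ivy, 4)} with {(22, Eve, 4), (22, Fay, 7), (22, Tai, 5), (23, Ned, 5), (31, Cal, 7)} → {(15, Ivy, 7), (2, Gus, 3), (22, Eve, 4), (22, Fay, 7), (22, Tai, 5), (23, Ned, 5), (24, Gus, 8), (31, Cal, 7), (36, Ivy, 7), (9, Ivy, 4)}

{(15, Ivy, 7), (2, Gus, 3), (22, Eve, 4), (22, Fay, 7), (22, Tai, 5), (23, Ned, 5), (24, Gus, 8), (31, Cal, 7), (36, Ivy, 7), (9, Ivy, 4)}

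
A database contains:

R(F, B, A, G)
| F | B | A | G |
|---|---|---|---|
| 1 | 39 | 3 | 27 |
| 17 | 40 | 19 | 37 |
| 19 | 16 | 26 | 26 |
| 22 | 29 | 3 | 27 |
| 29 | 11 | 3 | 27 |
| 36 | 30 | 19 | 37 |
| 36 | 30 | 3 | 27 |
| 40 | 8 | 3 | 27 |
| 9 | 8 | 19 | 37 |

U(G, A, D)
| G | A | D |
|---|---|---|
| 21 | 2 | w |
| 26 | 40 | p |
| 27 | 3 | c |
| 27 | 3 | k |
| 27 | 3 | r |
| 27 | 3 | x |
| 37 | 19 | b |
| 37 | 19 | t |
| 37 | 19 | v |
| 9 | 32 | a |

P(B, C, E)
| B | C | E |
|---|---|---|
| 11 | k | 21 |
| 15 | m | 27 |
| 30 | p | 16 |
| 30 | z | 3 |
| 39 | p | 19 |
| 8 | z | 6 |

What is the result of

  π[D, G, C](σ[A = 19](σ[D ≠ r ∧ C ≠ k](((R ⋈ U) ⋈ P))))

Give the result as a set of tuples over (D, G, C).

Joining R and U on A, G yields {(1, 39, 3, 27, c), (1, 39, 3, 27, k), (1, 39, 3, 27, r), (1, 39, 3, 27, x), (17, 40, 19, 37, b), (17, 40, 19, 37, t), (17, 40, 19, 37, v), (22, 29, 3, 27, c), (22, 29, 3, 27, k), (22, 29, 3, 27, r), (22, 29, 3, 27, x), (29, 11, 3, 27, c), (29, 11, 3, 27, k), (29, 11, 3, 27, r), (29, 11, 3, 27, x), (36, 30, 19, 37, b), (36, 30, 19, 37, t), (36, 30, 19, 37, v), (36, 30, 3, 27, c), (36, 30, 3, 27, k), (36, 30, 3, 27, r), (36, 30, 3, 27, x), (40, 8, 3, 27, c), (40, 8, 3, 27, k), (40, 8, 3, 27, r), (40, 8, 3, 27, x), (9, 8, 19, 37, b), (9, 8, 19, 37, t), (9, 8, 19, 37, v)}.
Joining (R ⋈ U) and P on B yields {(1, 39, 3, 27, c, p, 19), (1, 39, 3, 27, k, p, 19), (1, 39, 3, 27, r, p, 19), (1, 39, 3, 27, x, p, 19), (29, 11, 3, 27, c, k, 21), (29, 11, 3, 27, k, k, 21), (29, 11, 3, 27, r, k, 21), (29, 11, 3, 27, x, k, 21), (36, 30, 19, 37, b, p, 16), (36, 30, 19, 37, b, z, 3), (36, 30, 19, 37, t, p, 16), (36, 30, 19, 37, t, z, 3), (36, 30, 19, 37, v, p, 16), (36, 30, 19, 37, v, z, 3), (36, 30, 3, 27, c, p, 16), (36, 30, 3, 27, c, z, 3), (36, 30, 3, 27, k, p, 16), (36, 30, 3, 27, k, z, 3), (36, 30, 3, 27, r, p, 16), (36, 30, 3, 27, r, z, 3), (36, 30, 3, 27, x, p, 16), (36, 30, 3, 27, x, z, 3), (40, 8, 3, 27, c, z, 6), (40, 8, 3, 27, k, z, 6), (40, 8, 3, 27, r, z, 6), (40, 8, 3, 27, x, z, 6), (9, 8, 19, 37, b, z, 6), (9, 8, 19, 37, t, z, 6), (9, 8, 19, 37, v, z, 6)}.
Apply σ_{D ≠ r ∧ C ≠ k}; surviving tuples: {(1, 39, 3, 27, c, p, 19), (1, 39, 3, 27, k, p, 19), (1, 39, 3, 27, x, p, 19), (36, 30, 19, 37, b, p, 16), (36, 30, 19, 37, b, z, 3), (36, 30, 19, 37, t, p, 16), (36, 30, 19, 37, t, z, 3), (36, 30, 19, 37, v, p, 16), (36, 30, 19, 37, v, z, 3), (36, 30, 3, 27, c, p, 16), (36, 30, 3, 27, c, z, 3), (36, 30, 3, 27, k, p, 16), (36, 30, 3, 27, k, z, 3), (36, 30, 3, 27, x, p, 16), (36, 30, 3, 27, x, z, 3), (40, 8, 3, 27, c, z, 6), (40, 8, 3, 27, k, z, 6), (40, 8, 3, 27, x, z, 6), (9, 8, 19, 37, b, z, 6), (9, 8, 19, 37, t, z, 6), (9, 8, 19, 37, v, z, 6)}
Apply σ_{A = 19}; surviving tuples: {(36, 30, 19, 37, b, p, 16), (36, 30, 19, 37, b, z, 3), (36, 30, 19, 37, t, p, 16), (36, 30, 19, 37, t, z, 3), (36, 30, 19, 37, v, p, 16), (36, 30, 19, 37, v, z, 3), (9, 8, 19, 37, b, z, 6), (9, 8, 19, 37, t, z, 6), (9, 8, 19, 37, v, z, 6)}
Projecting to D, G, C (3 duplicate(s) eliminated): {(b, 37, p), (b, 37, z), (t, 37, p), (t, 37, z), (v, 37, p), (v, 37, z)}

{(b, 37, p), (b, 37, z), (t, 37, p), (t, 37, z), (v, 37, p), (v, 37, z)}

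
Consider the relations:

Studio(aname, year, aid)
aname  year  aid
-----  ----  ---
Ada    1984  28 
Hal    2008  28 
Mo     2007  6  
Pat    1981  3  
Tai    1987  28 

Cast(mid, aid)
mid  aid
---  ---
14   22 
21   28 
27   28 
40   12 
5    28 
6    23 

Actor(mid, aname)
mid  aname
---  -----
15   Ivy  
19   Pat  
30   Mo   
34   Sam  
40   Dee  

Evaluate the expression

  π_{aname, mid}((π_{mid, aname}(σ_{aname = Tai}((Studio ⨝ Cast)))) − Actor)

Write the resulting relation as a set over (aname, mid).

{(Tai, 21), (Tai, 27), (Tai, 5)}

Joining Studio and Cast on aid yields {(Ada, 1984, 28, 21), (Ada, 1984, 28, 27), (Ada, 1984, 28, 5), (Hal, 2008, 28, 21), (Hal, 2008, 28, 27), (Hal, 2008, 28, 5), (Tai, 1987, 28, 21), (Tai, 1987, 28, 27), (Tai, 1987, 28, 5)}.
Filtering on aname = Tai leaves {(Tai, 1987, 28, 21), (Tai, 1987, 28, 27), (Tai, 1987, 28, 5)}.
Keep only column(s) mid, aname: {(21, Tai), (27, Tai), (5, Tai)}
Taking the difference: {(21, Tai), (27, Tai), (5, Tai)}
Keep only column(s) aname, mid: {(Tai, 21), (Tai, 27), (Tai, 5)}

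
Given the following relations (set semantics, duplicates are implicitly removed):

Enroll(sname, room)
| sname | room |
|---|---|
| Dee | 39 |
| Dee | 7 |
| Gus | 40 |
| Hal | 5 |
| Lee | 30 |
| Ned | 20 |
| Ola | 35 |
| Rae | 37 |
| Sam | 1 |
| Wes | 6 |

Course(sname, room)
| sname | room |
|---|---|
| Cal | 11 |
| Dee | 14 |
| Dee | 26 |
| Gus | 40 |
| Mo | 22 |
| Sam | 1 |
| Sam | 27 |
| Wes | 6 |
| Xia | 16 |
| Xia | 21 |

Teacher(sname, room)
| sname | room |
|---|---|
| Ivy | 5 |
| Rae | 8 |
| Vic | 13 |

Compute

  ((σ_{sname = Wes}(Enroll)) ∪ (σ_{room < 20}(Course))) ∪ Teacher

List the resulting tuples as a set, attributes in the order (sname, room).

{(Cal, 11), (Dee, 14), (Ivy, 5), (Rae, 8), (Sam, 1), (Vic, 13), (Wes, 6), (Xia, 16)}

Filtering on sname = Wes leaves {(Wes, 6)}.
Filtering on room < 20 leaves {(Cal, 11), (Dee, 14), (Sam, 1), (Wes, 6), (Xia, 16)}.
Set union of the two operands is {(Cal, 11), (Dee, 14), (Sam, 1), (Wes, 6), (Xia, 16)}.
Set union of the two operands is {(Cal, 11), (Dee, 14), (Ivy, 5), (Rae, 8), (Sam, 1), (Vic, 13), (Wes, 6), (Xia, 16)}.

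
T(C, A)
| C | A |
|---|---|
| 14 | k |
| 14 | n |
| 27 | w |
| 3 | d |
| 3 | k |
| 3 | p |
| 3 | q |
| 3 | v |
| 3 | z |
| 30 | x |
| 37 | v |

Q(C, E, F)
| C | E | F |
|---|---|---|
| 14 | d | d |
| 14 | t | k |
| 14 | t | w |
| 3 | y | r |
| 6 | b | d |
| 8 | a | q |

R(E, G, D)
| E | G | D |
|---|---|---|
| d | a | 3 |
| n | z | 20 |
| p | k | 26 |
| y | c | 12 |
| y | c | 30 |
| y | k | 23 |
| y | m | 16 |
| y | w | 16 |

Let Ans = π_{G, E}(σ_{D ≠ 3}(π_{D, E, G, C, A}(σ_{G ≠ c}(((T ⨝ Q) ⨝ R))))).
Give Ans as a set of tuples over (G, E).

{(k, y), (m, y), (w, y)}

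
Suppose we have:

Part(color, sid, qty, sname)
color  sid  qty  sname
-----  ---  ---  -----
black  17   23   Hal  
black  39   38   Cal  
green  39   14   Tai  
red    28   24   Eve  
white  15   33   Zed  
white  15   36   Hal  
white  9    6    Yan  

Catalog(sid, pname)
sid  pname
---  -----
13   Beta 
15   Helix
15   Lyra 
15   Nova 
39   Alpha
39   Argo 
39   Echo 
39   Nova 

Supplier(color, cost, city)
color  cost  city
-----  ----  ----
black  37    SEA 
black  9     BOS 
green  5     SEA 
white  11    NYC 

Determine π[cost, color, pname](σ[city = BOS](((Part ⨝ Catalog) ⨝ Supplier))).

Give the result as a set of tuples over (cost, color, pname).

{(9, black, Alpha), (9, black, Argo), (9, black, Echo), (9, black, Nova)}

Part ⋈ Catalog (natural join on sid): {(black, 39, 38, Cal, Alpha), (black, 39, 38, Cal, Argo), (black, 39, 38, Cal, Echo), (black, 39, 38, Cal, Nova), (green, 39, 14, Tai, Alpha), (green, 39, 14, Tai, Argo), (green, 39, 14, Tai, Echo), (green, 39, 14, Tai, Nova), (white, 15, 33, Zed, Helix), (white, 15, 33, Zed, Lyra), (white, 15, 33, Zed, Nova), (white, 15, 36, Hal, Helix), (white, 15, 36, Hal, Lyra), (white, 15, 36, Hal, Nova)}
(Part ⨝ Catalog) ⋈ Supplier (natural join on color): {(black, 39, 38, Cal, Alpha, 37, SEA), (black, 39, 38, Cal, Alpha, 9, BOS), (black, 39, 38, Cal, Argo, 37, SEA), (black, 39, 38, Cal, Argo, 9, BOS), (black, 39, 38, Cal, Echo, 37, SEA), (black, 39, 38, Cal, Echo, 9, BOS), (black, 39, 38, Cal, Nova, 37, SEA), (black, 39, 38, Cal, Nova, 9, BOS), (green, 39, 14, Tai, Alpha, 5, SEA), (green, 39, 14, Tai, Argo, 5, SEA), (green, 39, 14, Tai, Echo, 5, SEA), (green, 39, 14, Tai, Nova, 5, SEA), (white, 15, 33, Zed, Helix, 11, NYC), (white, 15, 33, Zed, Lyra, 11, NYC), (white, 15, 33, Zed, Nova, 11, NYC), (white, 15, 36, Hal, Helix, 11, NYC), (white, 15, 36, Hal, Lyra, 11, NYC), (white, 15, 36, Hal, Nova, 11, NYC)}
Selection city = BOS: {(black, 39, 38, Cal, Alpha, 9, BOS), (black, 39, 38, Cal, Argo, 9, BOS), (black, 39, 38, Cal, Echo, 9, BOS), (black, 39, 38, Cal, Nova, 9, BOS)}
π[cost, color, pname]: project onto (cost, color, pname) → {(9, black, Alpha), (9, black, Argo), (9, black, Echo), (9, black, Nova)}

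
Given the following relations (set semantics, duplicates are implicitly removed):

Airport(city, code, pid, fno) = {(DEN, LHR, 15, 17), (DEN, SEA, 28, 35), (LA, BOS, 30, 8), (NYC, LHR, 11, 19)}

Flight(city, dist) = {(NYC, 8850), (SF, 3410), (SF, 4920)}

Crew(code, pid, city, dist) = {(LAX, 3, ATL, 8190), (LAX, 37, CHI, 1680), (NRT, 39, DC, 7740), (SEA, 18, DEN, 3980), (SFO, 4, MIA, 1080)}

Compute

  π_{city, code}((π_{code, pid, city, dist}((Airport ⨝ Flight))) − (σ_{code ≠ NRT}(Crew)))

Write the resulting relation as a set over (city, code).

{(NYC, LHR)}

Airport ⋈ Flight (natural join on city): {(NYC, LHR, 11, 19, 8850)}
Keep only column(s) code, pid, city, dist: {(LHR, 11, NYC, 8850)}
σ[code ≠ NRT]: keep tuples satisfying code ≠ NRT → {(LAX, 3, ATL, 8190), (LAX, 37, CHI, 1680), (SEA, 18, DEN, 3980), (SFO, 4, MIA, 1080)}
Set difference of the two operands is {(LHR, 11, NYC, 8850)}.
Keep only column(s) city, code: {(NYC, LHR)}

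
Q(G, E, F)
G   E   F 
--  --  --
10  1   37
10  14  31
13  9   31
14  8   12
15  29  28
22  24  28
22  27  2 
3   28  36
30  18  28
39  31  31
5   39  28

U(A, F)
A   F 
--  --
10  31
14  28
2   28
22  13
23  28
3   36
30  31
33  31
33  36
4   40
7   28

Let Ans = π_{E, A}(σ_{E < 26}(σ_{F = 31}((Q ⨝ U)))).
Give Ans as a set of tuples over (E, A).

Q ⋈ U (natural join on F): {(10, 14, 31, 10), (10, 14, 31, 30), (10, 14, 31, 33), (13, 9, 31, 10), (13, 9, 31, 30), (13, 9, 31, 33), (15, 29, 28, 14), (15, 29, 28, 2), (15, 29, 28, 23), (15, 29, 28, 7), (22, 24, 28, 14), (22, 24, 28, 2), (22, 24, 28, 23), (22, 24, 28, 7), (3, 28, 36, 3), (3, 28, 36, 33), (30, 18, 28, 14), (30, 18, 28, 2), (30, 18, 28, 23), (30, 18, 28, 7), (39, 31, 31, 10), (39, 31, 31, 30), (39, 31, 31, 33), (5, 39, 28, 14), (5, 39, 28, 2), (5, 39, 28, 23), (5, 39, 28, 7)}
Selection F = 31: {(10, 14, 31, 10), (10, 14, 31, 30), (10, 14, 31, 33), (13, 9, 31, 10), (13, 9, 31, 30), (13, 9, 31, 33), (39, 31, 31, 10), (39, 31, 31, 30), (39, 31, 31, 33)}
Selection E < 26: {(10, 14, 31, 10), (10, 14, 31, 30), (10, 14, 31, 33), (13, 9, 31, 10), (13, 9, 31, 30), (13, 9, 31, 33)}
π[E, A]: project onto (E, A) → {(14, 10), (14, 30), (14, 33), (9, 10), (9, 30), (9, 33)}

{(14, 10), (14, 30), (14, 33), (9, 10), (9, 30), (9, 33)}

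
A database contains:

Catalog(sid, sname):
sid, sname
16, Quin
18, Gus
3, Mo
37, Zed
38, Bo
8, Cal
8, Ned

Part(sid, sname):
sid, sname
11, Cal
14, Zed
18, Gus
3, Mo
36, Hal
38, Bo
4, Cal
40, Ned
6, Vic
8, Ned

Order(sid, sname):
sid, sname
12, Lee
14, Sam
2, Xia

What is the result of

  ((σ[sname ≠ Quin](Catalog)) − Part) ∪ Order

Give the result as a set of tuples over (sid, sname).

{(12, Lee), (14, Sam), (2, Xia), (37, Zed), (8, Cal)}

Selection sname ≠ Quin: {(18, Gus), (3, Mo), (37, Zed), (38, Bo), (8, Cal), (8, Ned)}
Difference: {(18, Gus), (3, Mo), (37, Zed), (38, Bo), (8, Cal), (8, Ned)} with {(11, Cal), (14, Zed), (18, Gus), (3, Mo), (36, Hal), (38, Bo), (4, Cal), (40, Ned), (6, Vic), (8, Ned)} → {(37, Zed), (8, Cal)}
Union: {(37, Zed), (8, Cal)} with {(12, Lee), (14, Sam), (2, Xia)} → {(12, Lee), (14, Sam), (2, Xia), (37, Zed), (8, Cal)}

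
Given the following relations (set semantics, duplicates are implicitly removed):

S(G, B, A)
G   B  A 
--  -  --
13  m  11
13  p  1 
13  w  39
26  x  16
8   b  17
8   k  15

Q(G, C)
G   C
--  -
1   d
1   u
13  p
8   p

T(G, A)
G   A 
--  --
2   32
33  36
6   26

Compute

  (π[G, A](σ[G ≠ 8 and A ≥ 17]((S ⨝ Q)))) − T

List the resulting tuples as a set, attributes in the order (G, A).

{(13, 39)}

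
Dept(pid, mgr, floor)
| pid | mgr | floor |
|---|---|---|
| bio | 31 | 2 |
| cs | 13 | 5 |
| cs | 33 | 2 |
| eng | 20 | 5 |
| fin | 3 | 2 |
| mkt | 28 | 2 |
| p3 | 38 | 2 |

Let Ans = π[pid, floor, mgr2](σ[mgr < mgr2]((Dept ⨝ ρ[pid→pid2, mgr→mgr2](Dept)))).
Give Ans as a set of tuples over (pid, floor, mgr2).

ρ[pid→pid2, mgr→mgr2]: schema becomes (pid2, mgr2, floor); tuples unchanged.
Natural join on floor: {(bio, 31, 2, bio, 31), (bio, 31, 2, cs, 33), (bio, 31, 2, fin, 3), (bio, 31, 2, mkt, 28), (bio, 31, 2, p3, 38), (cs, 13, 5, cs, 13), (cs, 13, 5, eng, 20), (cs, 33, 2, bio, 31), (cs, 33, 2, cs, 33), (cs, 33, 2, fin, 3), (cs, 33, 2, mkt, 28), (cs, 33, 2, p3, 38), (eng, 20, 5, cs, 13), (eng, 20, 5, eng, 20), (fin, 3, 2, bio, 31), (fin, 3, 2, cs, 33), (fin, 3, 2, fin, 3), (fin, 3, 2, mkt, 28), (fin, 3, 2, p3, 38), (mkt, 28, 2, bio, 31), (mkt, 28, 2, cs, 33), (mkt, 28, 2, fin, 3), (mkt, 28, 2, mkt, 28), (mkt, 28, 2, p3, 38), (p3, 38, 2, bio, 31), (p3, 38, 2, cs, 33), (p3, 38, 2, fin, 3), (p3, 38, 2, mkt, 28), (p3, 38, 2, p3, 38)}
σ[mgr < mgr2]: keep tuples satisfying mgr < mgr2 → {(bio, 31, 2, cs, 33), (bio, 31, 2, p3, 38), (cs, 13, 5, eng, 20), (cs, 33, 2, p3, 38), (fin, 3, 2, bio, 31), (fin, 3, 2, cs, 33), (fin, 3, 2, mkt, 28), (fin, 3, 2, p3, 38), (mkt, 28, 2, bio, 31), (mkt, 28, 2, cs, 33), (mkt, 28, 2, p3, 38)}
Keep only column(s) pid, floor, mgr2: {(bio, 2, 33), (bio, 2, 38), (cs, 2, 38), (cs, 5, 20), (fin, 2, 28), (fin, 2, 31), (fin, 2, 33), (fin, 2, 38), (mkt, 2, 31), (mkt, 2, 33), (mkt, 2, 38)}

{(bio, 2, 33), (bio, 2, 38), (cs, 2, 38), (cs, 5, 20), (fin, 2, 28), (fin, 2, 31), (fin, 2, 33), (fin, 2, 38), (mkt, 2, 31), (mkt, 2, 33), (mkt, 2, 38)}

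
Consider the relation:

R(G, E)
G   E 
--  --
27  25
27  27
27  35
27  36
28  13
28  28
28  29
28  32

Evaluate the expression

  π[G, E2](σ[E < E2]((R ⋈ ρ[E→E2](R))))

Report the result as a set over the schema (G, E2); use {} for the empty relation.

ρ[E→E2]: schema becomes (G, E2); tuples unchanged.
R ⋈ ρ[E→E2](R) (natural join on G): {(27, 25, 25), (27, 25, 27), (27, 25, 35), (27, 25, 36), (27, 27, 25), (27, 27, 27), (27, 27, 35), (27, 27, 36), (27, 35, 25), (27, 35, 27), (27, 35, 35), (27, 35, 36), (27, 36, 25), (27, 36, 27), (27, 36, 35), (27, 36, 36), (28, 13, 13), (28, 13, 28), (28, 13, 29), (28, 13, 32), (28, 28, 13), (28, 28, 28), (28, 28, 29), (28, 28, 32), (28, 29, 13), (28, 29, 28), (28, 29, 29), (28, 29, 32), (28, 32, 13), (28, 32, 28), (28, 32, 29), (28, 32, 32)}
Apply σ_{E < E2}; surviving tuples: {(27, 25, 27), (27, 25, 35), (27, 25, 36), (27, 27, 35), (27, 27, 36), (27, 35, 36), (28, 13, 28), (28, 13, 29), (28, 13, 32), (28, 28, 29), (28, 28, 32), (28, 29, 32)}
Projecting to G, E2 (6 duplicate(s) eliminated): {(27, 27), (27, 35), (27, 36), (28, 28), (28, 29), (28, 32)}

{(27, 27), (27, 35), (27, 36), (28, 28), (28, 29), (28, 32)}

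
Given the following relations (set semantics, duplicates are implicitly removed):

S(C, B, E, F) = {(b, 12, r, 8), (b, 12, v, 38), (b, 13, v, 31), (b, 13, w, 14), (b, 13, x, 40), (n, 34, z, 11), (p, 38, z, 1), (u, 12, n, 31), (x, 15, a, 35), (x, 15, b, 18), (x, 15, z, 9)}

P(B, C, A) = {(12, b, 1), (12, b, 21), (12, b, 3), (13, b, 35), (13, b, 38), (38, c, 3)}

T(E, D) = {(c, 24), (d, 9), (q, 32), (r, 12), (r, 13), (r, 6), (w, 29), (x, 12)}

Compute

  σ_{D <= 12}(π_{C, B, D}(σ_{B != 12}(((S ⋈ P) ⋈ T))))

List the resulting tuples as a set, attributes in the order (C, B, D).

{(b, 13, 12)}

Joining S and P on C, B yields {(b, 12, r, 8, 1), (b, 12, r, 8, 21), (b, 12, r, 8, 3), (b, 12, v, 38, 1), (b, 12, v, 38, 21), (b, 12, v, 38, 3), (b, 13, v, 31, 35), (b, 13, v, 31, 38), (b, 13, w, 14, 35), (b, 13, w, 14, 38), (b, 13, x, 40, 35), (b, 13, x, 40, 38)}.
Joining (S ⋈ P) and T on E yields {(b, 12, r, 8, 1, 12), (b, 12, r, 8, 1, 13), (b, 12, r, 8, 1, 6), (b, 12, r, 8, 21, 12), (b, 12, r, 8, 21, 13), (b, 12, r, 8, 21, 6), (b, 12, r, 8, 3, 12), (b, 12, r, 8, 3, 13), (b, 12, r, 8, 3, 6), (b, 13, w, 14, 35, 29), (b, 13, w, 14, 38, 29), (b, 13, x, 40, 35, 12), (b, 13, x, 40, 38, 12)}.
Filtering on B != 12 leaves {(b, 13, w, 14, 35, 29), (b, 13, w, 14, 38, 29), (b, 13, x, 40, 35, 12), (b, 13, x, 40, 38, 12)}.
Projecting to C, B, D (2 duplicate(s) eliminated): {(b, 13, 12), (b, 13, 29)}
Filtering on D <= 12 leaves {(b, 13, 12)}.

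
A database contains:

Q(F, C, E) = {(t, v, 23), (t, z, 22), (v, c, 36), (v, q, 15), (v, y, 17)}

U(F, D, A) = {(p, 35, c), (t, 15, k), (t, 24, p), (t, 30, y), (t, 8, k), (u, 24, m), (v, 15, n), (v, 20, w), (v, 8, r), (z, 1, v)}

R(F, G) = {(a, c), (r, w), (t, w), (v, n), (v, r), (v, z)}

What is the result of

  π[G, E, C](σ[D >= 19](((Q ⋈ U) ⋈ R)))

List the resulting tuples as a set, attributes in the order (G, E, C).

{(n, 15, q), (n, 17, y), (n, 36, c), (r, 15, q), (r, 17, y), (r, 36, c), (w, 22, z), (w, 23, v), (z, 15, q), (z, 17, y), (z, 36, c)}

Q ⋈ U (natural join on F): {(t, v, 23, 15, k), (t, v, 23, 24, p), (t, v, 23, 30, y), (t, v, 23, 8, k), (t, z, 22, 15, k), (t, z, 22, 24, p), (t, z, 22, 30, y), (t, z, 22, 8, k), (v, c, 36, 15, n), (v, c, 36, 20, w), (v, c, 36, 8, r), (v, q, 15, 15, n), (v, q, 15, 20, w), (v, q, 15, 8, r), (v, y, 17, 15, n), (v, y, 17, 20, w), (v, y, 17, 8, r)}
(Q ⋈ U) ⋈ R (natural join on F): {(t, v, 23, 15, k, w), (t, v, 23, 24, p, w), (t, v, 23, 30, y, w), (t, v, 23, 8, k, w), (t, z, 22, 15, k, w), (t, z, 22, 24, p, w), (t, z, 22, 30, y, w), (t, z, 22, 8, k, w), (v, c, 36, 15, n, n), (v, c, 36, 15, n, r), (v, c, 36, 15, n, z), (v, c, 36, 20, w, n), (v, c, 36, 20, w, r), (v, c, 36, 20, w, z), (v, c, 36, 8, r, n), (v, c, 36, 8, r, r), (v, c, 36, 8, r, z), (v, q, 15, 15, n, n), (v, q, 15, 15, n, r), (v, q, 15, 15, n, z), (v, q, 15, 20, w, n), (v, q, 15, 20, w, r), (v, q, 15, 20, w, z), (v, q, 15, 8, r, n), (v, q, 15, 8, r, r), (v, q, 15, 8, r, z), (v, y, 17, 15, n, n), (v, y, 17, 15, n, r), (v, y, 17, 15, n, z), (v, y, 17, 20, w, n), (v, y, 17, 20, w, r), (v, y, 17, 20, w, z), (v, y, 17, 8, r, n), (v, y, 17, 8, r, r), (v, y, 17, 8, r, z)}
Filtering on D >= 19 leaves {(t, v, 23, 24, p, w), (t, v, 23, 30, y, w), (t, z, 22, 24, p, w), (t, z, 22, 30, y, w), (v, c, 36, 20, w, n), (v, c, 36, 20, w, r), (v, c, 36, 20, w, z), (v, q, 15, 20, w, n), (v, q, 15, 20, w, r), (v, q, 15, 20, w, z), (v, y, 17, 20, w, n), (v, y, 17, 20, w, r), (v, y, 17, 20, w, z)}.
Projecting to G, E, C (2 duplicate(s) eliminated): {(n, 15, q), (n, 17, y), (n, 36, c), (r, 15, q), (r, 17, y), (r, 36, c), (w, 22, z), (w, 23, v), (z, 15, q), (z, 17, y), (z, 36, c)}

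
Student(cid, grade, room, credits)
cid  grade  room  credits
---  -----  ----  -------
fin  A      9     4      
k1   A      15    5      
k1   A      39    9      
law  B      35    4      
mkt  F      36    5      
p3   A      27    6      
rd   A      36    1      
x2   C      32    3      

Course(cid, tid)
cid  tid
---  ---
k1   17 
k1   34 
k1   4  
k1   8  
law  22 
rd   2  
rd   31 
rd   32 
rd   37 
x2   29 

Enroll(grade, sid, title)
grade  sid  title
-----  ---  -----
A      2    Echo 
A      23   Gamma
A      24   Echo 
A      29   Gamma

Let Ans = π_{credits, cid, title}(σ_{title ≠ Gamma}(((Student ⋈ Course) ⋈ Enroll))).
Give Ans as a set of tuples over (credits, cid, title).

Joining Student and Course on cid yields {(k1, A, 15, 5, 17), (k1, A, 15, 5, 34), (k1, A, 15, 5, 4), (k1, A, 15, 5, 8), (k1, A, 39, 9, 17), (k1, A, 39, 9, 34), (k1, A, 39, 9, 4), (k1, A, 39, 9, 8), (law, B, 35, 4, 22), (rd, A, 36, 1, 2), (rd, A, 36, 1, 31), (rd, A, 36, 1, 32), (rd, A, 36, 1, 37), (x2, C, 32, 3, 29)}.
Joining (Student ⋈ Course) and Enroll on grade yields {(k1, A, 15, 5, 17, 2, Echo), (k1, A, 15, 5, 17, 23, Gamma), (k1, A, 15, 5, 17, 24, Echo), (k1, A, 15, 5, 17, 29, Gamma), (k1, A, 15, 5, 34, 2, Echo), (k1, A, 15, 5, 34, 23, Gamma), (k1, A, 15, 5, 34, 24, Echo), (k1, A, 15, 5, 34, 29, Gamma), (k1, A, 15, 5, 4, 2, Echo), (k1, A, 15, 5, 4, 23, Gamma), (k1, A, 15, 5, 4, 24, Echo), (k1, A, 15, 5, 4, 29, Gamma), (k1, A, 15, 5, 8, 2, Echo), (k1, A, 15, 5, 8, 23, Gamma), (k1, A, 15, 5, 8, 24, Echo), (k1, A, 15, 5, 8, 29, Gamma), (k1, A, 39, 9, 17, 2, Echo), (k1, A, 39, 9, 17, 23, Gamma), (k1, A, 39, 9, 17, 24, Echo), (k1, A, 39, 9, 17, 29, Gamma), (k1, A, 39, 9, 34, 2, Echo), (k1, A, 39, 9, 34, 23, Gamma), (k1, A, 39, 9, 34, 24, Echo), (k1, A, 39, 9, 34, 29, Gamma), (k1, A, 39, 9, 4, 2, Echo), (k1, A, 39, 9, 4, 23, Gamma), (k1, A, 39, 9, 4, 24, Echo), (k1, A, 39, 9, 4, 29, Gamma), (k1, A, 39, 9, 8, 2, Echo), (k1, A, 39, 9, 8, 23, Gamma), (k1, A, 39, 9, 8, 24, Echo), (k1, A, 39, 9, 8, 29, Gamma), (rd, A, 36, 1, 2, 2, Echo), (rd, A, 36, 1, 2, 23, Gamma), (rd, A, 36, 1, 2, 24, Echo), (rd, A, 36, 1, 2, 29, Gamma), (rd, A, 36, 1, 31, 2, Echo), (rd, A, 36, 1, 31, 23, Gamma), (rd, A, 36, 1, 31, 24, Echo), (rd, A, 36, 1, 31, 29, Gamma), (rd, A, 36, 1, 32, 2, Echo), (rd, A, 36, 1, 32, 23, Gamma), (rd, A, 36, 1, 32, 24, Echo), (rd, A, 36, 1, 32, 29, Gamma), (rd, A, 36, 1, 37, 2, Echo), (rd, A, 36, 1, 37, 23, Gamma), (rd, A, 36, 1, 37, 24, Echo), (rd, A, 36, 1, 37, 29, Gamma)}.
σ[title ≠ Gamma]: keep tuples satisfying title ≠ Gamma → {(k1, A, 15, 5, 17, 2, Echo), (k1, A, 15, 5, 17, 24, Echo), (k1, A, 15, 5, 34, 2, Echo), (k1, A, 15, 5, 34, 24, Echo), (k1, A, 15, 5, 4, 2, Echo), (k1, A, 15, 5, 4, 24, Echo), (k1, A, 15, 5, 8, 2, Echo), (k1, A, 15, 5, 8, 24, Echo), (k1, A, 39, 9, 17, 2, Echo), (k1, A, 39, 9, 17, 24, Echo), (k1, A, 39, 9, 34, 2, Echo), (k1, A, 39, 9, 34, 24, Echo), (k1, A, 39, 9, 4, 2, Echo), (k1, A, 39, 9, 4, 24, Echo), (k1, A, 39, 9, 8, 2, Echo), (k1, A, 39, 9, 8, 24, Echo), (rd, A, 36, 1, 2, 2, Echo), (rd, A, 36, 1, 2, 24, Echo), (rd, A, 36, 1, 31, 2, Echo), (rd, A, 36, 1, 31, 24, Echo), (rd, A, 36, 1, 32, 2, Echo), (rd, A, 36, 1, 32, 24, Echo), (rd, A, 36, 1, 37, 2, Echo), (rd, A, 36, 1, 37, 24, Echo)}
π[credits, cid, title]: project onto (credits, cid, title) (21 duplicate(s) eliminated) → {(1, rd, Echo), (5, k1, Echo), (9, k1, Echo)}

{(1, rd, Echo), (5, k1, Echo), (9, k1, Echo)}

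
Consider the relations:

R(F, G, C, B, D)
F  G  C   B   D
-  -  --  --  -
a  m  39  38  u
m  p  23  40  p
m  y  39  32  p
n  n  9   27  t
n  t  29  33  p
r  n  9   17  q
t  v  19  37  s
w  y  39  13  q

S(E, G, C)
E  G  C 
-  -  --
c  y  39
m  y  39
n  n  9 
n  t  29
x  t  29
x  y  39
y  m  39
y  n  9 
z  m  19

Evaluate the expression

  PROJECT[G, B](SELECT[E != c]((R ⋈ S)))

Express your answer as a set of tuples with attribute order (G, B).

Natural join on G, C: {(a, m, 39, 38, u, y), (m, y, 39, 32, p, c), (m, y, 39, 32, p, m), (m, y, 39, 32, p, x), (n, n, 9, 27, t, n), (n, n, 9, 27, t, y), (n, t, 29, 33, p, n), (n, t, 29, 33, p, x), (r, n, 9, 17, q, n), (r, n, 9, 17, q, y), (w, y, 39, 13, q, c), (w, y, 39, 13, q, m), (w, y, 39, 13, q, x)}
Apply σ_{E != c}; surviving tuples: {(a, m, 39, 38, u, y), (m, y, 39, 32, p, m), (m, y, 39, 32, p, x), (n, n, 9, 27, t, n), (n, n, 9, 27, t, y), (n, t, 29, 33, p, n), (n, t, 29, 33, p, x), (r, n, 9, 17, q, n), (r, n, 9, 17, q, y), (w, y, 39, 13, q, m), (w, y, 39, 13, q, x)}
Projecting to G, B (5 duplicate(s) eliminated): {(m, 38), (n, 17), (n, 27), (t, 33), (y, 13), (y, 32)}

{(m, 38), (n, 17), (n, 27), (t, 33), (y, 13), (y, 32)}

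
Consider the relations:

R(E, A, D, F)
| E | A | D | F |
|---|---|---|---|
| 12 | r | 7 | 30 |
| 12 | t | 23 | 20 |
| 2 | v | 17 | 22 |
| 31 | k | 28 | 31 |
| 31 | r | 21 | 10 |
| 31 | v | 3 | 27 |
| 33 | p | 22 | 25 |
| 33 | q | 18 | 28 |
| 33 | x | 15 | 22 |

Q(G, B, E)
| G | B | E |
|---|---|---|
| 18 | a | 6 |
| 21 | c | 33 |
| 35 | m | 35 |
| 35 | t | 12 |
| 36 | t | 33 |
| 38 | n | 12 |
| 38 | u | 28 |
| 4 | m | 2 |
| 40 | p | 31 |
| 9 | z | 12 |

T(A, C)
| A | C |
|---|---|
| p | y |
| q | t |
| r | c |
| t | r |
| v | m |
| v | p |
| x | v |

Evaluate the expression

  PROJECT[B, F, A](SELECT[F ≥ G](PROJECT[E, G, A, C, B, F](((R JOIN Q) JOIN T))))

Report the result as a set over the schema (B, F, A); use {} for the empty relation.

R ⋈ Q (natural join on E): {(12, r, 7, 30, 35, t), (12, r, 7, 30, 38, n), (12, r, 7, 30, 9, z), (12, t, 23, 20, 35, t), (12, t, 23, 20, 38, n), (12, t, 23, 20, 9, z), (2, v, 17, 22, 4, m), (31, k, 28, 31, 40, p), (31, r, 21, 10, 40, p), (31, v, 3, 27, 40, p), (33, p, 22, 25, 21, c), (33, p, 22, 25, 36, t), (33, q, 18, 28, 21, c), (33, q, 18, 28, 36, t), (33, x, 15, 22, 21, c), (33, x, 15, 22, 36, t)}
(R JOIN Q) ⋈ T (natural join on A): {(12, r, 7, 30, 35, t, c), (12, r, 7, 30, 38, n, c), (12, r, 7, 30, 9, z, c), (12, t, 23, 20, 35, t, r), (12, t, 23, 20, 38, n, r), (12, t, 23, 20, 9, z, r), (2, v, 17, 22, 4, m, m), (2, v, 17, 22, 4, m, p), (31, r, 21, 10, 40, p, c), (31, v, 3, 27, 40, p, m), (31, v, 3, 27, 40, p, p), (33, p, 22, 25, 21, c, y), (33, p, 22, 25, 36, t, y), (33, q, 18, 28, 21, c, t), (33, q, 18, 28, 36, t, t), (33, x, 15, 22, 21, c, v), (33, x, 15, 22, 36, t, v)}
π_{E, G, A, C, B, F} gives {(12, 35, r, c, t, 30), (12, 35, t, r, t, 20), (12, 38, r, c, n, 30), (12, 38, t, r, n, 20), (12, 9, r, c, z, 30), (12, 9, t, r, z, 20), (2, 4, v, m, m, 22), (2, 4, v, p, m, 22), (31, 40, r, c, p, 10), (31, 40, v, m, p, 27), (31, 40, v, p, p, 27), (33, 21, p, y, c, 25), (33, 21, q, t, c, 28), (33, 21, x, v, c, 22), (33, 36, p, y, t, 25), (33, 36, q, t, t, 28), (33, 36, x, v, t, 22)}.
Filtering on F ≥ G leaves {(12, 9, r, c, z, 30), (12, 9, t, r, z, 20), (2, 4, v, m, m, 22), (2, 4, v, p, m, 22), (33, 21, p, y, c, 25), (33, 21, q, t, c, 28), (33, 21, x, v, c, 22)}.
π_{B, F, A} gives {(c, 22, x), (c, 25, p), (c, 28, q), (m, 22, v), (z, 20, t), (z, 30, r)} (1 duplicate(s) eliminated).

{(c, 22, x), (c, 25, p), (c, 28, q), (m, 22, v), (z, 20, t), (z, 30, r)}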